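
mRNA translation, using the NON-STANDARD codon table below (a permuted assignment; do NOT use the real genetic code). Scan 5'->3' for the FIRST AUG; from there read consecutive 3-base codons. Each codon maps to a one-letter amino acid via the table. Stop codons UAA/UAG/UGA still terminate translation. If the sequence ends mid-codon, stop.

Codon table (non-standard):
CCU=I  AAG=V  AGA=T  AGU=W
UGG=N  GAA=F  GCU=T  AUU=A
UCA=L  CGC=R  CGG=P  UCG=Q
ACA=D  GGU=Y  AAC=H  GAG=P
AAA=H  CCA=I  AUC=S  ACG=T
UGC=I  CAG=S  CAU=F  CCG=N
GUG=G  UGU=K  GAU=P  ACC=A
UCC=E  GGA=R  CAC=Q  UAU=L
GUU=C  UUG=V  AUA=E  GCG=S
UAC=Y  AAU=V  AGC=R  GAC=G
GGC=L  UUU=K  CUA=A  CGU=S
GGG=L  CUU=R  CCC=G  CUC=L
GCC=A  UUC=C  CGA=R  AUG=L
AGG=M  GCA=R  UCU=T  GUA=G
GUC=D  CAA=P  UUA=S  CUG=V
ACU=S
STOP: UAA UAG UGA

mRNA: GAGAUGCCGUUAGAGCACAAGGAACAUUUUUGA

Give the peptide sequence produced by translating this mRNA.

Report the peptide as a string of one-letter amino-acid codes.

start AUG at pos 3
pos 3: AUG -> L; peptide=L
pos 6: CCG -> N; peptide=LN
pos 9: UUA -> S; peptide=LNS
pos 12: GAG -> P; peptide=LNSP
pos 15: CAC -> Q; peptide=LNSPQ
pos 18: AAG -> V; peptide=LNSPQV
pos 21: GAA -> F; peptide=LNSPQVF
pos 24: CAU -> F; peptide=LNSPQVFF
pos 27: UUU -> K; peptide=LNSPQVFFK
pos 30: UGA -> STOP

Answer: LNSPQVFFK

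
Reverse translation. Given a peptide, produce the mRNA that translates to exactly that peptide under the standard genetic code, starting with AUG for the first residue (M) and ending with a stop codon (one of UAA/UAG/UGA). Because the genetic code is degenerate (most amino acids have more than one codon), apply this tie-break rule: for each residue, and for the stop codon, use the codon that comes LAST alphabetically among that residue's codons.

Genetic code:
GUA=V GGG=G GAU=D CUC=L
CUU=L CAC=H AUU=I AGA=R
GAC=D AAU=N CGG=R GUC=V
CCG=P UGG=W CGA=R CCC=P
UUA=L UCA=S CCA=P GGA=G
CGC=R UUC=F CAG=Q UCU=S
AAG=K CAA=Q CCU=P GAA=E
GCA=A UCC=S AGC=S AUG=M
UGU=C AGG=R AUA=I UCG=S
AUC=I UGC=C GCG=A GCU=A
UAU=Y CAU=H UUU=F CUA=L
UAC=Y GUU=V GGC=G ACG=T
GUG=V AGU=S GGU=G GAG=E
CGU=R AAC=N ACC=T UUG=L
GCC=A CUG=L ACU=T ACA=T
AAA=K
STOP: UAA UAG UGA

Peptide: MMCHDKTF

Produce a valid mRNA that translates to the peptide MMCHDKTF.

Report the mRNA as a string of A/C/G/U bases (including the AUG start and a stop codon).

Answer: mRNA: AUGAUGUGUCAUGAUAAGACUUUUUGA

Derivation:
residue 1: M -> AUG (start codon)
residue 2: M -> AUG (only codon)
residue 3: C codons sorted = UGC,UGU -> pick last = UGU
residue 4: H codons sorted = CAC,CAU -> pick last = CAU
residue 5: D codons sorted = GAC,GAU -> pick last = GAU
residue 6: K codons sorted = AAA,AAG -> pick last = AAG
residue 7: T codons sorted = ACA,ACC,ACG,ACU -> pick last = ACU
residue 8: F codons sorted = UUC,UUU -> pick last = UUU
terminator: stop codons sorted = UAA,UAG,UGA -> pick last = UGA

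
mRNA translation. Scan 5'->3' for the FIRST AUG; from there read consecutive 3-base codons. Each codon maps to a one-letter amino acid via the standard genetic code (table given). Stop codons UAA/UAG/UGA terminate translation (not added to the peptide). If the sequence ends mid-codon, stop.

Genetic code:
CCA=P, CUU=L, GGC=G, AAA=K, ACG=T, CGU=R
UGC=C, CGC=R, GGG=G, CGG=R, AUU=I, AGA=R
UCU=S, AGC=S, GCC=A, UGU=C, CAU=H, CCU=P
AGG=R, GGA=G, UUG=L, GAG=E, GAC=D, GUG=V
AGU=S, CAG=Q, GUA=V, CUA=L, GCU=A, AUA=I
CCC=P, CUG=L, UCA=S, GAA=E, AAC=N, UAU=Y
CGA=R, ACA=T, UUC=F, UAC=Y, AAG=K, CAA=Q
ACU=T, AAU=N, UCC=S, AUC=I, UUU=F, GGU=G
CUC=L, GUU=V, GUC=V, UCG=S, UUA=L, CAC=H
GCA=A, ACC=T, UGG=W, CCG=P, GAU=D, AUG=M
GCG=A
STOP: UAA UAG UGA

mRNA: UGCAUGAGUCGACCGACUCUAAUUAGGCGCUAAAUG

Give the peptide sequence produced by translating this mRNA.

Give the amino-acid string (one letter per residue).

start AUG at pos 3
pos 3: AUG -> M; peptide=M
pos 6: AGU -> S; peptide=MS
pos 9: CGA -> R; peptide=MSR
pos 12: CCG -> P; peptide=MSRP
pos 15: ACU -> T; peptide=MSRPT
pos 18: CUA -> L; peptide=MSRPTL
pos 21: AUU -> I; peptide=MSRPTLI
pos 24: AGG -> R; peptide=MSRPTLIR
pos 27: CGC -> R; peptide=MSRPTLIRR
pos 30: UAA -> STOP

Answer: MSRPTLIRR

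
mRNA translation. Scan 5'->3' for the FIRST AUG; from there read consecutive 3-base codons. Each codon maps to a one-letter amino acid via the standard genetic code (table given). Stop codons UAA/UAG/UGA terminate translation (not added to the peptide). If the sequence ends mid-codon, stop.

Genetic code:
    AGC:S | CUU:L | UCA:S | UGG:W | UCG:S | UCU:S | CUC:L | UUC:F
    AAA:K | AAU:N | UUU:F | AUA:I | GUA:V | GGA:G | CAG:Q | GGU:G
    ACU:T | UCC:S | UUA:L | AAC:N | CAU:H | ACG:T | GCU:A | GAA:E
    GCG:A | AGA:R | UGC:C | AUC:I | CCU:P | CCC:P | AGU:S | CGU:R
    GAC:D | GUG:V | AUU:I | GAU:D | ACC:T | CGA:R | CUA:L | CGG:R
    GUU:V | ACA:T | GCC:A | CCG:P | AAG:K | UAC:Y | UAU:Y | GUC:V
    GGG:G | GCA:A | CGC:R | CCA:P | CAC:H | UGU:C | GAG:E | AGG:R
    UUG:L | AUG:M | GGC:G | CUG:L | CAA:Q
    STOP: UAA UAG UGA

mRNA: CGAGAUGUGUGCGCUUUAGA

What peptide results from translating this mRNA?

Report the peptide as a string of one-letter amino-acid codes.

Answer: MCAL

Derivation:
start AUG at pos 4
pos 4: AUG -> M; peptide=M
pos 7: UGU -> C; peptide=MC
pos 10: GCG -> A; peptide=MCA
pos 13: CUU -> L; peptide=MCAL
pos 16: UAG -> STOP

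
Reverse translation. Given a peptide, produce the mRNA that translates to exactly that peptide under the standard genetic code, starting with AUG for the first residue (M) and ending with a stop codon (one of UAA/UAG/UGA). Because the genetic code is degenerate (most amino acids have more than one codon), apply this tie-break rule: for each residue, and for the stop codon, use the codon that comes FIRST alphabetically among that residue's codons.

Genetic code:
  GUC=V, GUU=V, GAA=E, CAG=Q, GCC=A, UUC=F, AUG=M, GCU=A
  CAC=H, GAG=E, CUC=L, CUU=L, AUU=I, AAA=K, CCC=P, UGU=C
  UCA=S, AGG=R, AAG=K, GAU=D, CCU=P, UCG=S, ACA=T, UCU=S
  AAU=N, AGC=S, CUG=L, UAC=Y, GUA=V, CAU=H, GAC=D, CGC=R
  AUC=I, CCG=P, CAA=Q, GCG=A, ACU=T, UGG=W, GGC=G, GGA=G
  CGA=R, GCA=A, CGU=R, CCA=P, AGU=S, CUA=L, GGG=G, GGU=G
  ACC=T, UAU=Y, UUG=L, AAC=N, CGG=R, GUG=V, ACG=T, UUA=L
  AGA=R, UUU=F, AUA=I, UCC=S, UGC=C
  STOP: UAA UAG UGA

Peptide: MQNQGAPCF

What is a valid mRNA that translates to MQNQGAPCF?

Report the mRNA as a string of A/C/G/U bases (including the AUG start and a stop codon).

Answer: mRNA: AUGCAAAACCAAGGAGCACCAUGCUUCUAA

Derivation:
residue 1: M -> AUG (start codon)
residue 2: Q codons sorted = CAA,CAG -> pick first = CAA
residue 3: N codons sorted = AAC,AAU -> pick first = AAC
residue 4: Q codons sorted = CAA,CAG -> pick first = CAA
residue 5: G codons sorted = GGA,GGC,GGG,GGU -> pick first = GGA
residue 6: A codons sorted = GCA,GCC,GCG,GCU -> pick first = GCA
residue 7: P codons sorted = CCA,CCC,CCG,CCU -> pick first = CCA
residue 8: C codons sorted = UGC,UGU -> pick first = UGC
residue 9: F codons sorted = UUC,UUU -> pick first = UUC
terminator: stop codons sorted = UAA,UAG,UGA -> pick first = UAA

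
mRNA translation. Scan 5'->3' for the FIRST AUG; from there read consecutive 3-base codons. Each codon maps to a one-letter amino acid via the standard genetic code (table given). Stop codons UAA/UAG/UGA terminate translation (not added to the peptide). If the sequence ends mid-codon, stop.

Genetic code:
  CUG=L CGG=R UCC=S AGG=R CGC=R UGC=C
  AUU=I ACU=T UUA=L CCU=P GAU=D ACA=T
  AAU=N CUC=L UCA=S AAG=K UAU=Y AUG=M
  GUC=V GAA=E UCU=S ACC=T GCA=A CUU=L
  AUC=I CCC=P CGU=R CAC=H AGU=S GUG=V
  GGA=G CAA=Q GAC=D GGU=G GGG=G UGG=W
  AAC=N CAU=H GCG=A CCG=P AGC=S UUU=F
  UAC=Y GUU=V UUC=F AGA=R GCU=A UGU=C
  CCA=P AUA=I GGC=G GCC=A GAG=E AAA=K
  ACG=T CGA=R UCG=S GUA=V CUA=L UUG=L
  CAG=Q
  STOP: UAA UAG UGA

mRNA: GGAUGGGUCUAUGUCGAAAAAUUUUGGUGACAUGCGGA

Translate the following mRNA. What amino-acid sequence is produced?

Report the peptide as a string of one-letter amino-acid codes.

start AUG at pos 2
pos 2: AUG -> M; peptide=M
pos 5: GGU -> G; peptide=MG
pos 8: CUA -> L; peptide=MGL
pos 11: UGU -> C; peptide=MGLC
pos 14: CGA -> R; peptide=MGLCR
pos 17: AAA -> K; peptide=MGLCRK
pos 20: AUU -> I; peptide=MGLCRKI
pos 23: UUG -> L; peptide=MGLCRKIL
pos 26: GUG -> V; peptide=MGLCRKILV
pos 29: ACA -> T; peptide=MGLCRKILVT
pos 32: UGC -> C; peptide=MGLCRKILVTC
pos 35: GGA -> G; peptide=MGLCRKILVTCG
pos 38: only 0 nt remain (<3), stop (end of mRNA)

Answer: MGLCRKILVTCG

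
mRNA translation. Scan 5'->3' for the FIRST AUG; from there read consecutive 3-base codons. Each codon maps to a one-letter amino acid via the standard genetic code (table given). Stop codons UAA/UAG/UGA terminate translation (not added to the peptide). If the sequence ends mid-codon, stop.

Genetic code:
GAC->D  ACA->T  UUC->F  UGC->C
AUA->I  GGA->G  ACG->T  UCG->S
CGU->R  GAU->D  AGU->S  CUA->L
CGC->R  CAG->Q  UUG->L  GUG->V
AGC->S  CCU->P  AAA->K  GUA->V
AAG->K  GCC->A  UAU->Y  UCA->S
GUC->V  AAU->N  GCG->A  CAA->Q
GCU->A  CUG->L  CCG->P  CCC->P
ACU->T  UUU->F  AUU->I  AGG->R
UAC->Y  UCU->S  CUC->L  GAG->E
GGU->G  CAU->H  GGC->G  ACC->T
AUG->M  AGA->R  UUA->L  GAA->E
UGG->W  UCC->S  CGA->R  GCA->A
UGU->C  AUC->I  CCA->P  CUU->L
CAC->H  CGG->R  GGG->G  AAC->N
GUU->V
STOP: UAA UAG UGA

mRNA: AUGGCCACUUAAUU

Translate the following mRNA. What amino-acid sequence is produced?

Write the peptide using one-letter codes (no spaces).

start AUG at pos 0
pos 0: AUG -> M; peptide=M
pos 3: GCC -> A; peptide=MA
pos 6: ACU -> T; peptide=MAT
pos 9: UAA -> STOP

Answer: MAT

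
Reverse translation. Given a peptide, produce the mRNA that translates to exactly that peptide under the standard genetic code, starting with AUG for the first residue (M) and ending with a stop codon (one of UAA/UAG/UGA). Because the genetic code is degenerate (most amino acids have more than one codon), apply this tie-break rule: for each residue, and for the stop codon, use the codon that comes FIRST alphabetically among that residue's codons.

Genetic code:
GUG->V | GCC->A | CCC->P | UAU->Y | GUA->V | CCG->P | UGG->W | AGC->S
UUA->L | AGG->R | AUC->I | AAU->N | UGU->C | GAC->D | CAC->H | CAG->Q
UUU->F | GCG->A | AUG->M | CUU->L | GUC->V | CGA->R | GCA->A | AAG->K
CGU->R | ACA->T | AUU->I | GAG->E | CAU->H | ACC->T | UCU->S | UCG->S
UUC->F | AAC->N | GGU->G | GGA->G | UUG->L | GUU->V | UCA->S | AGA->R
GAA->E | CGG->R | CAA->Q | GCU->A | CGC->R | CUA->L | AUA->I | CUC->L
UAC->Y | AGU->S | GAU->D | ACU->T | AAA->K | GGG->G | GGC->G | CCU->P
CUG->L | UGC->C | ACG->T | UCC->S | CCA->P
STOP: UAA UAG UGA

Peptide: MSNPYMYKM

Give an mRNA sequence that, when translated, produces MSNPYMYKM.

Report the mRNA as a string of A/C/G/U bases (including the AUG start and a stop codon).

Answer: mRNA: AUGAGCAACCCAUACAUGUACAAAAUGUAA

Derivation:
residue 1: M -> AUG (start codon)
residue 2: S codons sorted = AGC,AGU,UCA,UCC,UCG,UCU -> pick first = AGC
residue 3: N codons sorted = AAC,AAU -> pick first = AAC
residue 4: P codons sorted = CCA,CCC,CCG,CCU -> pick first = CCA
residue 5: Y codons sorted = UAC,UAU -> pick first = UAC
residue 6: M -> AUG (only codon)
residue 7: Y codons sorted = UAC,UAU -> pick first = UAC
residue 8: K codons sorted = AAA,AAG -> pick first = AAA
residue 9: M -> AUG (only codon)
terminator: stop codons sorted = UAA,UAG,UGA -> pick first = UAA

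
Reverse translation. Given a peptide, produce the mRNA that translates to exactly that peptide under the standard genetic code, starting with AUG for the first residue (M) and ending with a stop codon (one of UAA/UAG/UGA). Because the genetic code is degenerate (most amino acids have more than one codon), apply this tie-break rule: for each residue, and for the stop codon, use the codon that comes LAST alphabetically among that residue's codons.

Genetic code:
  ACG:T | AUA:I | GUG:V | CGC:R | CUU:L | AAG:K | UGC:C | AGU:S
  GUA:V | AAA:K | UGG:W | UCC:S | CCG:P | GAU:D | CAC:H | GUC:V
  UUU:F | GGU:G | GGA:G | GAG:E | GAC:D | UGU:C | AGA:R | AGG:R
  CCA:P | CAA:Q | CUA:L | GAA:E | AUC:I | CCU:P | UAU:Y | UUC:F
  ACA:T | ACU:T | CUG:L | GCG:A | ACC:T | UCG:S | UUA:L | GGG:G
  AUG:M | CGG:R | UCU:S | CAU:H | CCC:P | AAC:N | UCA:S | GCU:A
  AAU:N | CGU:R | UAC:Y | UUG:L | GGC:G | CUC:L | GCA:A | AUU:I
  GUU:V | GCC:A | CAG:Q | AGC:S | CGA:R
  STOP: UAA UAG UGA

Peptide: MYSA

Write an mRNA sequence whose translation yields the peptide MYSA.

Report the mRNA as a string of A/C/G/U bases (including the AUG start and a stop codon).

Answer: mRNA: AUGUAUUCUGCUUGA

Derivation:
residue 1: M -> AUG (start codon)
residue 2: Y codons sorted = UAC,UAU -> pick last = UAU
residue 3: S codons sorted = AGC,AGU,UCA,UCC,UCG,UCU -> pick last = UCU
residue 4: A codons sorted = GCA,GCC,GCG,GCU -> pick last = GCU
terminator: stop codons sorted = UAA,UAG,UGA -> pick last = UGA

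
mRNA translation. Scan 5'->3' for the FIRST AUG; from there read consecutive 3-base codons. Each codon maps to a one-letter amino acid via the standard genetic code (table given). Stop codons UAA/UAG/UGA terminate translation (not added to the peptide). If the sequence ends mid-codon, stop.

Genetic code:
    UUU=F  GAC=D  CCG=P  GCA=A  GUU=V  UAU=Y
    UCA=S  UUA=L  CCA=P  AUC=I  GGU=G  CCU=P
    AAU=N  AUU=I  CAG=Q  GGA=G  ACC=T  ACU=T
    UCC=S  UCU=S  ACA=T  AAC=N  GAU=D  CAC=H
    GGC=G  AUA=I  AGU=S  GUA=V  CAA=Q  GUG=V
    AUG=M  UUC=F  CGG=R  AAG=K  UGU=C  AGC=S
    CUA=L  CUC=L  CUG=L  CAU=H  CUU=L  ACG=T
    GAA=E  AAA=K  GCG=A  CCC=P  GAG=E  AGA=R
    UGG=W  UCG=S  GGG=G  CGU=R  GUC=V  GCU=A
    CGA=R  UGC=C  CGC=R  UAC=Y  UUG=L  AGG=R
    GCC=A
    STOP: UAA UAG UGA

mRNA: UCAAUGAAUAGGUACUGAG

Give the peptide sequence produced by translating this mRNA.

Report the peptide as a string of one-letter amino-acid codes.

start AUG at pos 3
pos 3: AUG -> M; peptide=M
pos 6: AAU -> N; peptide=MN
pos 9: AGG -> R; peptide=MNR
pos 12: UAC -> Y; peptide=MNRY
pos 15: UGA -> STOP

Answer: MNRY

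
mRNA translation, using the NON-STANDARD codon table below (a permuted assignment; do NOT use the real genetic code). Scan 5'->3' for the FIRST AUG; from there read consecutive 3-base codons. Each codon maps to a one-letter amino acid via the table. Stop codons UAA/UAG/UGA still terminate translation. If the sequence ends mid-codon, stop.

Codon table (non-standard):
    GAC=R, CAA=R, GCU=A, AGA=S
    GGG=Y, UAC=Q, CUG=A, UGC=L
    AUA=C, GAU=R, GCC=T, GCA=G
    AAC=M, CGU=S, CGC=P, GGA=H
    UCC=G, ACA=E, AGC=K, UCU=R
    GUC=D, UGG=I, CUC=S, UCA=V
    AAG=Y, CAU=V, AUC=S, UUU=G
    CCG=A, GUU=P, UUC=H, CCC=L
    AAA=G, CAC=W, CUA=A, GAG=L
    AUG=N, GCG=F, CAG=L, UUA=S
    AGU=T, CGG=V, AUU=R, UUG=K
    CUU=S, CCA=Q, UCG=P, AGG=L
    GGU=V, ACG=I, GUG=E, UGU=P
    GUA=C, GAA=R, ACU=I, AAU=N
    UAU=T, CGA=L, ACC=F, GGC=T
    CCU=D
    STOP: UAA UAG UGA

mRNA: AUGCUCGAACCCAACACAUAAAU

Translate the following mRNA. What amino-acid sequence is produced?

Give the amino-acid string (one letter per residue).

Answer: NSRLME

Derivation:
start AUG at pos 0
pos 0: AUG -> N; peptide=N
pos 3: CUC -> S; peptide=NS
pos 6: GAA -> R; peptide=NSR
pos 9: CCC -> L; peptide=NSRL
pos 12: AAC -> M; peptide=NSRLM
pos 15: ACA -> E; peptide=NSRLME
pos 18: UAA -> STOP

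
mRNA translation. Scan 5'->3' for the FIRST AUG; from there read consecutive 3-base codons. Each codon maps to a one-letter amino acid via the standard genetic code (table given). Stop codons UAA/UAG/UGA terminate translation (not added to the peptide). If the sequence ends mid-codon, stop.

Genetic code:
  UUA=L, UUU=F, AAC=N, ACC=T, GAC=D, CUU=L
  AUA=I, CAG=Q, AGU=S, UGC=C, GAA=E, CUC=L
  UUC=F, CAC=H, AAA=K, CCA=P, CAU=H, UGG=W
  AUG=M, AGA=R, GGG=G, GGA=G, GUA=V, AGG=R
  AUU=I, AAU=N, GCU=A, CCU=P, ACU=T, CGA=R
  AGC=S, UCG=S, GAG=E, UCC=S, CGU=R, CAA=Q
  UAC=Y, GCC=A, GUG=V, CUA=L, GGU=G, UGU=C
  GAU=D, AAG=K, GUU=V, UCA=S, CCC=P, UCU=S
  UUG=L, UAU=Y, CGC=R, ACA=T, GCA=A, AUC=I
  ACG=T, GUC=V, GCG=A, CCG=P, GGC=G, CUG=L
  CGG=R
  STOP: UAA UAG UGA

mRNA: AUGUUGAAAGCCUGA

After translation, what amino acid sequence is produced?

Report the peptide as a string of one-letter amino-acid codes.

Answer: MLKA

Derivation:
start AUG at pos 0
pos 0: AUG -> M; peptide=M
pos 3: UUG -> L; peptide=ML
pos 6: AAA -> K; peptide=MLK
pos 9: GCC -> A; peptide=MLKA
pos 12: UGA -> STOP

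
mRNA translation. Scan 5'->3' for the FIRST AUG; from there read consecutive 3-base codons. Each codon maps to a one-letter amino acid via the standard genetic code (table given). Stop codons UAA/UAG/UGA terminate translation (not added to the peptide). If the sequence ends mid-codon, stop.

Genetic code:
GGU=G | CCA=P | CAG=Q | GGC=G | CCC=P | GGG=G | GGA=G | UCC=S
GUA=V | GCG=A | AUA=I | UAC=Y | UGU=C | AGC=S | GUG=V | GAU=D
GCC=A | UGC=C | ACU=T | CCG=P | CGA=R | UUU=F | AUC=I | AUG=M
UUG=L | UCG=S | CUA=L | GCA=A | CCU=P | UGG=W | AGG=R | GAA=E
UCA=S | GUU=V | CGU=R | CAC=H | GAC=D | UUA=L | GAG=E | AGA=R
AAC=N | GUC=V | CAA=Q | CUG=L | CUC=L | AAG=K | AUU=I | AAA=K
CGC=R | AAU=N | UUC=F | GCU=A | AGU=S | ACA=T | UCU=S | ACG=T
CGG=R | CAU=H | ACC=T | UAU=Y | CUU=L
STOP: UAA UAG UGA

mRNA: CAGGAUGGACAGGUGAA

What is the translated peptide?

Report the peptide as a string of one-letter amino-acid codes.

Answer: MDR

Derivation:
start AUG at pos 4
pos 4: AUG -> M; peptide=M
pos 7: GAC -> D; peptide=MD
pos 10: AGG -> R; peptide=MDR
pos 13: UGA -> STOP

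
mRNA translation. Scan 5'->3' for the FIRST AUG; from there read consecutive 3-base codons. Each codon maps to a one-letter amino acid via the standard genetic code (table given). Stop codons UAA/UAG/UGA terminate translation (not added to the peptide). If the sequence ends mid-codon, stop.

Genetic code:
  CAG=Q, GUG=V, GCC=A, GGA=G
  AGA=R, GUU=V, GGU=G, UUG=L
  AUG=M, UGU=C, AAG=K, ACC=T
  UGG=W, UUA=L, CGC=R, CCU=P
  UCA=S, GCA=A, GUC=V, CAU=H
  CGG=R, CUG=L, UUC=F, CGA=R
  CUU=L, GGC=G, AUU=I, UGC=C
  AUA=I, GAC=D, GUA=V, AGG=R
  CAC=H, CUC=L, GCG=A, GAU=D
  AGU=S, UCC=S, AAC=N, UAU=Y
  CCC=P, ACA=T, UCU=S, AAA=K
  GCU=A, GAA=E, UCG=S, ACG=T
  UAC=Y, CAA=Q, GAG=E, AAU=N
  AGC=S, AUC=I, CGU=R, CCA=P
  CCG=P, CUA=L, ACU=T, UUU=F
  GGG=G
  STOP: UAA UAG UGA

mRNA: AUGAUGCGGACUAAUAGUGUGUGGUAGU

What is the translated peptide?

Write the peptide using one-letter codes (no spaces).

start AUG at pos 0
pos 0: AUG -> M; peptide=M
pos 3: AUG -> M; peptide=MM
pos 6: CGG -> R; peptide=MMR
pos 9: ACU -> T; peptide=MMRT
pos 12: AAU -> N; peptide=MMRTN
pos 15: AGU -> S; peptide=MMRTNS
pos 18: GUG -> V; peptide=MMRTNSV
pos 21: UGG -> W; peptide=MMRTNSVW
pos 24: UAG -> STOP

Answer: MMRTNSVW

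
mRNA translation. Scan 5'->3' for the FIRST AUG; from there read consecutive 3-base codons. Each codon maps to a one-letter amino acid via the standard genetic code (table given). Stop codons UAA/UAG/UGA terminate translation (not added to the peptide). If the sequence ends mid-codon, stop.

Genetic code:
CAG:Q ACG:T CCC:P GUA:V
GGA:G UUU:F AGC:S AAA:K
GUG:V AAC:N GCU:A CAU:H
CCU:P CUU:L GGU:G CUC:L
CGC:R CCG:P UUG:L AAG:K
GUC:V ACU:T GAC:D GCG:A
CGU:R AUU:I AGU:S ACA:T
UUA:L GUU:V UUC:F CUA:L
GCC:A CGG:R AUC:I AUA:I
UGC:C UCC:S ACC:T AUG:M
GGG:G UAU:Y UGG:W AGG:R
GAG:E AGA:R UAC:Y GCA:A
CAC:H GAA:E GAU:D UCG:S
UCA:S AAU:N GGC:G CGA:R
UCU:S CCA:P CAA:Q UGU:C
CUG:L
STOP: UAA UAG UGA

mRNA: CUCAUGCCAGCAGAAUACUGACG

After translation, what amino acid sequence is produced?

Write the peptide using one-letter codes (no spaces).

Answer: MPAEY

Derivation:
start AUG at pos 3
pos 3: AUG -> M; peptide=M
pos 6: CCA -> P; peptide=MP
pos 9: GCA -> A; peptide=MPA
pos 12: GAA -> E; peptide=MPAE
pos 15: UAC -> Y; peptide=MPAEY
pos 18: UGA -> STOP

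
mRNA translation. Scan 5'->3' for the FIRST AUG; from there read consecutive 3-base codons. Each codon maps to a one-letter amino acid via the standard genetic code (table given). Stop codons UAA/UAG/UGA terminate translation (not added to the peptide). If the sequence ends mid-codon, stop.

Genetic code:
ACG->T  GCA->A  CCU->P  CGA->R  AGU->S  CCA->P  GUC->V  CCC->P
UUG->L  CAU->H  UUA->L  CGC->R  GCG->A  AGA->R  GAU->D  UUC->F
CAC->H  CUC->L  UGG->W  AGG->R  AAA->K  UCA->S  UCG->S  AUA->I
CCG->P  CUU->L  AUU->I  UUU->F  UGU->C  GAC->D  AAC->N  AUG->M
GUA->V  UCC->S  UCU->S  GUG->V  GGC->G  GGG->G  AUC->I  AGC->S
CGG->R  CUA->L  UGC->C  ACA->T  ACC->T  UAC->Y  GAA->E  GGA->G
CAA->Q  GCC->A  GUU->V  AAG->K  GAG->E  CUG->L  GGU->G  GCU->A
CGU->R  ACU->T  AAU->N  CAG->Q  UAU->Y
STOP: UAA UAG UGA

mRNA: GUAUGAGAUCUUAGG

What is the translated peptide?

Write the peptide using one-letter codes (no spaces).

Answer: MRS

Derivation:
start AUG at pos 2
pos 2: AUG -> M; peptide=M
pos 5: AGA -> R; peptide=MR
pos 8: UCU -> S; peptide=MRS
pos 11: UAG -> STOP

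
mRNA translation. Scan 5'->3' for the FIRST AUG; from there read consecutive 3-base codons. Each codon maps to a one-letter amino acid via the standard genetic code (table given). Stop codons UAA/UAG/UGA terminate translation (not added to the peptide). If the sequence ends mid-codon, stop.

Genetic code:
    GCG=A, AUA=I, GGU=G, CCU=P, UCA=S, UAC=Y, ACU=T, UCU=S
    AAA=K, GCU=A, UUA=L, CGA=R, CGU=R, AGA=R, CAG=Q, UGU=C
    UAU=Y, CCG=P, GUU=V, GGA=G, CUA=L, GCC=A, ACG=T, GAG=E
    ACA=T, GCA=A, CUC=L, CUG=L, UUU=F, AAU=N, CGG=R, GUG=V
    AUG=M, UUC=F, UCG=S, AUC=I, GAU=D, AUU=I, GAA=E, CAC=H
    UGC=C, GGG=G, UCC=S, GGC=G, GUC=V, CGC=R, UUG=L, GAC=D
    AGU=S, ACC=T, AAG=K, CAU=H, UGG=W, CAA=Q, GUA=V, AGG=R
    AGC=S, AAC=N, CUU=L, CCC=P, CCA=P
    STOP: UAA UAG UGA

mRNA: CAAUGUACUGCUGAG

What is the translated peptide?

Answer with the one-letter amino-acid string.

Answer: MYC

Derivation:
start AUG at pos 2
pos 2: AUG -> M; peptide=M
pos 5: UAC -> Y; peptide=MY
pos 8: UGC -> C; peptide=MYC
pos 11: UGA -> STOP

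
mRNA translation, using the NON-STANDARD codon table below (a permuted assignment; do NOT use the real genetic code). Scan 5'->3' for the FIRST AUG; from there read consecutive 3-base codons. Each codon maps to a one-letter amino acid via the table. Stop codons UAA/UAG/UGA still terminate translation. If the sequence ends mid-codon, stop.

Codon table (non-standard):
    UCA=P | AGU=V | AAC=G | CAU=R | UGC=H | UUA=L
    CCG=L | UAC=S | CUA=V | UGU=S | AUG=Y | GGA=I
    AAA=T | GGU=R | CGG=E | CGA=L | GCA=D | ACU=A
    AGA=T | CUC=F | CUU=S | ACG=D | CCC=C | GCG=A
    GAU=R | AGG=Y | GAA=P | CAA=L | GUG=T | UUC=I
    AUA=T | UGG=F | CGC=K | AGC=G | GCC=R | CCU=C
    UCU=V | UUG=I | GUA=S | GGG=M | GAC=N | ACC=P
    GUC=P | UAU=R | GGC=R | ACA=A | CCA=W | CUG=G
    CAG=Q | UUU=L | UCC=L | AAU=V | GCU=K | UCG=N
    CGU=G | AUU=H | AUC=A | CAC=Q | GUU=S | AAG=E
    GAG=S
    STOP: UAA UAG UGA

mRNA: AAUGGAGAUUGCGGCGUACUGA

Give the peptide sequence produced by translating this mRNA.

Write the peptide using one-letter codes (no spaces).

start AUG at pos 1
pos 1: AUG -> Y; peptide=Y
pos 4: GAG -> S; peptide=YS
pos 7: AUU -> H; peptide=YSH
pos 10: GCG -> A; peptide=YSHA
pos 13: GCG -> A; peptide=YSHAA
pos 16: UAC -> S; peptide=YSHAAS
pos 19: UGA -> STOP

Answer: YSHAAS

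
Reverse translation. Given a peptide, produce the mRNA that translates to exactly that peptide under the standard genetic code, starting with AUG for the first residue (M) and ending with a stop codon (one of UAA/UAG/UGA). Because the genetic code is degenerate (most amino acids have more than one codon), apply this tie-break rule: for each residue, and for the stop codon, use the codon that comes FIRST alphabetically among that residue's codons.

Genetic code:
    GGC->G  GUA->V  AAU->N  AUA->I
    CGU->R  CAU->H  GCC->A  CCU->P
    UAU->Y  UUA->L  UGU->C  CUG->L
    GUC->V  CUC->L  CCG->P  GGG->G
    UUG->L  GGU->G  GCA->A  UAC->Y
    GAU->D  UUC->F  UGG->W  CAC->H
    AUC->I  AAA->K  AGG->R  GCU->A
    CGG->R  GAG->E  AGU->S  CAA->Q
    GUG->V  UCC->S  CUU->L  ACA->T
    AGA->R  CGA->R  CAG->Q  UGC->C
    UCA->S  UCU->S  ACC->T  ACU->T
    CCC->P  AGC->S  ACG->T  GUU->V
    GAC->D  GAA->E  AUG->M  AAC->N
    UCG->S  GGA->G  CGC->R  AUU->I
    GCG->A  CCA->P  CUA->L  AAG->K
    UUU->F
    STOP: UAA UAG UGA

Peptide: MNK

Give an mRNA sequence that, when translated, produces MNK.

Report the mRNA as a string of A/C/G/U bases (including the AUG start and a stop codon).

residue 1: M -> AUG (start codon)
residue 2: N codons sorted = AAC,AAU -> pick first = AAC
residue 3: K codons sorted = AAA,AAG -> pick first = AAA
terminator: stop codons sorted = UAA,UAG,UGA -> pick first = UAA

Answer: mRNA: AUGAACAAAUAA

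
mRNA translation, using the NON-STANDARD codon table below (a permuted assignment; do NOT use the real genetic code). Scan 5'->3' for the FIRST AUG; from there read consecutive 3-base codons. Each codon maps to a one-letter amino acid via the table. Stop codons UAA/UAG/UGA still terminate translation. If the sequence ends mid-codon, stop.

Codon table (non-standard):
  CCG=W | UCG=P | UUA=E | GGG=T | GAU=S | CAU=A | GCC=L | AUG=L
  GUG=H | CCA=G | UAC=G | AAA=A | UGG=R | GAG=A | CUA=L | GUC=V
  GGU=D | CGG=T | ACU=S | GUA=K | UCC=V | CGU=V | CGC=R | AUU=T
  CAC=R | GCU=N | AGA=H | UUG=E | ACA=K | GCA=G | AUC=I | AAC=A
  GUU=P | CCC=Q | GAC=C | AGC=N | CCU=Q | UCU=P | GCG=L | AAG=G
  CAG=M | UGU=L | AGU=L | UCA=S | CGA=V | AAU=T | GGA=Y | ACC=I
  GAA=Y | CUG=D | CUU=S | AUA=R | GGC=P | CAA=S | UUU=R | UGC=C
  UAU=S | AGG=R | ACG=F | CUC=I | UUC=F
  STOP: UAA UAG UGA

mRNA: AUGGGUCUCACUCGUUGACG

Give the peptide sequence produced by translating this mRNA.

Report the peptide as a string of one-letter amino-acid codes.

Answer: LDISV

Derivation:
start AUG at pos 0
pos 0: AUG -> L; peptide=L
pos 3: GGU -> D; peptide=LD
pos 6: CUC -> I; peptide=LDI
pos 9: ACU -> S; peptide=LDIS
pos 12: CGU -> V; peptide=LDISV
pos 15: UGA -> STOP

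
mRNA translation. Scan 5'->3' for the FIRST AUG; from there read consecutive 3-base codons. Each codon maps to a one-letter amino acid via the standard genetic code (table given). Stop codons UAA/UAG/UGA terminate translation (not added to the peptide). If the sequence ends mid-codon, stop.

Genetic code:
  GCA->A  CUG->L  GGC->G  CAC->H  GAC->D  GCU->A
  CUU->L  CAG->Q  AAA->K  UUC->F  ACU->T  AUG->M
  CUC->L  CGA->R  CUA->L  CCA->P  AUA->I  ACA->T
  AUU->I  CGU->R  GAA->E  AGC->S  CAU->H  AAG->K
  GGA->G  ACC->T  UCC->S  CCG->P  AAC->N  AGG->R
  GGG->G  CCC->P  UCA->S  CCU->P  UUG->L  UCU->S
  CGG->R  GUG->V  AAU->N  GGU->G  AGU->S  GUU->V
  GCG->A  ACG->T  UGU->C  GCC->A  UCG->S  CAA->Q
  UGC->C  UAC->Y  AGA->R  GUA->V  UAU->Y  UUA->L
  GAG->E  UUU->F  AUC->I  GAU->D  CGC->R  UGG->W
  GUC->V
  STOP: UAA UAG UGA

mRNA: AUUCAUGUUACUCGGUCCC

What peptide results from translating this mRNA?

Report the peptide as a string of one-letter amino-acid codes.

Answer: MLLGP

Derivation:
start AUG at pos 4
pos 4: AUG -> M; peptide=M
pos 7: UUA -> L; peptide=ML
pos 10: CUC -> L; peptide=MLL
pos 13: GGU -> G; peptide=MLLG
pos 16: CCC -> P; peptide=MLLGP
pos 19: only 0 nt remain (<3), stop (end of mRNA)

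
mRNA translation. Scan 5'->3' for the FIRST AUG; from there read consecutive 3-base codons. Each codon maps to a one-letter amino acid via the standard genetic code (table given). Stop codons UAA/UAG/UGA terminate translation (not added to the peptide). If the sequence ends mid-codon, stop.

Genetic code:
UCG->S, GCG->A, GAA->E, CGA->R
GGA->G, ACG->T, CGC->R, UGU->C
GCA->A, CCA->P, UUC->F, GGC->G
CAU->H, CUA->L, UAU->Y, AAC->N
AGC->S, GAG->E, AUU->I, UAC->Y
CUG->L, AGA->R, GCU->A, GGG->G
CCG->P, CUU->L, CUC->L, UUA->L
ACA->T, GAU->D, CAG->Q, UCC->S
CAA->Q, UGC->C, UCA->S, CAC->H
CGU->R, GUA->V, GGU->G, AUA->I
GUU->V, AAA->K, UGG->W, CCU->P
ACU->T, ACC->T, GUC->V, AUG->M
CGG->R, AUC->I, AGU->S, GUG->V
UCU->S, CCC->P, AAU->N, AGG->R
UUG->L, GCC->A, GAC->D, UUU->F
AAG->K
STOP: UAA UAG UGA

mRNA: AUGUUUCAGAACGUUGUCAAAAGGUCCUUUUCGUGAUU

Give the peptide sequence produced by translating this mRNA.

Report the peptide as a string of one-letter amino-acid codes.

start AUG at pos 0
pos 0: AUG -> M; peptide=M
pos 3: UUU -> F; peptide=MF
pos 6: CAG -> Q; peptide=MFQ
pos 9: AAC -> N; peptide=MFQN
pos 12: GUU -> V; peptide=MFQNV
pos 15: GUC -> V; peptide=MFQNVV
pos 18: AAA -> K; peptide=MFQNVVK
pos 21: AGG -> R; peptide=MFQNVVKR
pos 24: UCC -> S; peptide=MFQNVVKRS
pos 27: UUU -> F; peptide=MFQNVVKRSF
pos 30: UCG -> S; peptide=MFQNVVKRSFS
pos 33: UGA -> STOP

Answer: MFQNVVKRSFS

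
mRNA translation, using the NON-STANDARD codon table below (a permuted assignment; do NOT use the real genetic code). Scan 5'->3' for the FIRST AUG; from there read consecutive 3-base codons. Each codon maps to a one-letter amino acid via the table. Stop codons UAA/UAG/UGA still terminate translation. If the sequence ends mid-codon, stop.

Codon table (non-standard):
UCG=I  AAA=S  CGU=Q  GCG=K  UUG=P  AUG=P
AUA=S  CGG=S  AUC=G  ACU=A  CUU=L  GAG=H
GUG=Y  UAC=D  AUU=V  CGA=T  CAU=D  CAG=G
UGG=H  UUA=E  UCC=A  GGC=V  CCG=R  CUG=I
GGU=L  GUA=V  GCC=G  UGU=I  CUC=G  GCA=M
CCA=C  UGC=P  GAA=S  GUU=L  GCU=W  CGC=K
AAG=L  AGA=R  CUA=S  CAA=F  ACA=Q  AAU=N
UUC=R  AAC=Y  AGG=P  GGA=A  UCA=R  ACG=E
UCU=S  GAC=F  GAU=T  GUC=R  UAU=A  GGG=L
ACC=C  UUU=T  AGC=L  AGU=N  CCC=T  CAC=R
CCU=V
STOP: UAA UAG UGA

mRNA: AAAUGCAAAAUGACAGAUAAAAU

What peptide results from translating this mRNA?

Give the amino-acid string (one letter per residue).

start AUG at pos 2
pos 2: AUG -> P; peptide=P
pos 5: CAA -> F; peptide=PF
pos 8: AAU -> N; peptide=PFN
pos 11: GAC -> F; peptide=PFNF
pos 14: AGA -> R; peptide=PFNFR
pos 17: UAA -> STOP

Answer: PFNFR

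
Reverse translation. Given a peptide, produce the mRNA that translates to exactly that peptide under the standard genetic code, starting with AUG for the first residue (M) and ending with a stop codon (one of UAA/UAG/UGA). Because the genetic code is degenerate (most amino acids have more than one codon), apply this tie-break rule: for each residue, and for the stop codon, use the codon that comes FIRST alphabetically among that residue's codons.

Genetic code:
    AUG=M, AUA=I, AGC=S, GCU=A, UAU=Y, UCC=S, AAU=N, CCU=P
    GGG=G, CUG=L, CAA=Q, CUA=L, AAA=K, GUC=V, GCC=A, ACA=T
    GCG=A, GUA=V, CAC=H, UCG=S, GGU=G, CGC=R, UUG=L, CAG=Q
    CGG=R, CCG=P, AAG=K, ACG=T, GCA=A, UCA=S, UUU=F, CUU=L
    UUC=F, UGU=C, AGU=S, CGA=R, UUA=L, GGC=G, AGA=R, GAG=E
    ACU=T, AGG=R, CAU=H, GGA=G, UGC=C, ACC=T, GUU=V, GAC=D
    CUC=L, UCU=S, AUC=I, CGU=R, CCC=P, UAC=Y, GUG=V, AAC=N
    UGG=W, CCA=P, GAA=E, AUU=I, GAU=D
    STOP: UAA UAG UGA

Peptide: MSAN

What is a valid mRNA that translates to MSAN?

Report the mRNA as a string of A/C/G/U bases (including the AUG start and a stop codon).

residue 1: M -> AUG (start codon)
residue 2: S codons sorted = AGC,AGU,UCA,UCC,UCG,UCU -> pick first = AGC
residue 3: A codons sorted = GCA,GCC,GCG,GCU -> pick first = GCA
residue 4: N codons sorted = AAC,AAU -> pick first = AAC
terminator: stop codons sorted = UAA,UAG,UGA -> pick first = UAA

Answer: mRNA: AUGAGCGCAAACUAA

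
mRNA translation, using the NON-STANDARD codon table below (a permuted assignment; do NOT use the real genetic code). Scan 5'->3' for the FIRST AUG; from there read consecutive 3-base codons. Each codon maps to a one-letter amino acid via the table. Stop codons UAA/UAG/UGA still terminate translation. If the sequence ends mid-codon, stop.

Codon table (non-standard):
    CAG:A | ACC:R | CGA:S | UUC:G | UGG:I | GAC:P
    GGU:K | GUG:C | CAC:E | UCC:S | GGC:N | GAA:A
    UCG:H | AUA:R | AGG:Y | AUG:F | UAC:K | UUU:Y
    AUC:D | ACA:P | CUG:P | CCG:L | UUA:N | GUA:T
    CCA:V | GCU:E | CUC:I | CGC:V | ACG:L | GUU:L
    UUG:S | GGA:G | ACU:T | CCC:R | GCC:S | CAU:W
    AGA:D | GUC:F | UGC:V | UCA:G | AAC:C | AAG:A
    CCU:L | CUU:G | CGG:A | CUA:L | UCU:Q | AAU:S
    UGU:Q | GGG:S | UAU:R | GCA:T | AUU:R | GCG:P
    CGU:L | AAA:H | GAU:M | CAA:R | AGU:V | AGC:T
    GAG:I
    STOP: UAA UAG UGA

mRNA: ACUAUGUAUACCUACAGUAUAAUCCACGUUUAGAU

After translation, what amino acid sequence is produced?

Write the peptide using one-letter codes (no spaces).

Answer: FRRKVRDEL

Derivation:
start AUG at pos 3
pos 3: AUG -> F; peptide=F
pos 6: UAU -> R; peptide=FR
pos 9: ACC -> R; peptide=FRR
pos 12: UAC -> K; peptide=FRRK
pos 15: AGU -> V; peptide=FRRKV
pos 18: AUA -> R; peptide=FRRKVR
pos 21: AUC -> D; peptide=FRRKVRD
pos 24: CAC -> E; peptide=FRRKVRDE
pos 27: GUU -> L; peptide=FRRKVRDEL
pos 30: UAG -> STOP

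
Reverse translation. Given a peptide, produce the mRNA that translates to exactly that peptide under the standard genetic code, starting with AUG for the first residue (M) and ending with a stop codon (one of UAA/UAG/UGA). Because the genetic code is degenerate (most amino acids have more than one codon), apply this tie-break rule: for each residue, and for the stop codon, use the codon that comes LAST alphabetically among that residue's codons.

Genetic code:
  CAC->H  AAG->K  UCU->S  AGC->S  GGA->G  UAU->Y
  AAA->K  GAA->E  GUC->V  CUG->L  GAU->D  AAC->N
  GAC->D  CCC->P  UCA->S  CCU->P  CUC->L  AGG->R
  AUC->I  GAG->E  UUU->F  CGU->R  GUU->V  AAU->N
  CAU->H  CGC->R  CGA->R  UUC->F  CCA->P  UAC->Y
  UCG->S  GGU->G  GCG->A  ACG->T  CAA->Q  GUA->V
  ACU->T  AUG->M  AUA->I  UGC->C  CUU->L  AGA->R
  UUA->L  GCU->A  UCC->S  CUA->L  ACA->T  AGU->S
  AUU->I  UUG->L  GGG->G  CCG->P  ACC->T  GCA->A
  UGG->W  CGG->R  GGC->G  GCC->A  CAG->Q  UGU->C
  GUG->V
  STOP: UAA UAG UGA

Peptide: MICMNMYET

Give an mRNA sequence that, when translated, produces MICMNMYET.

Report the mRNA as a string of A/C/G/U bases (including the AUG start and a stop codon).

residue 1: M -> AUG (start codon)
residue 2: I codons sorted = AUA,AUC,AUU -> pick last = AUU
residue 3: C codons sorted = UGC,UGU -> pick last = UGU
residue 4: M -> AUG (only codon)
residue 5: N codons sorted = AAC,AAU -> pick last = AAU
residue 6: M -> AUG (only codon)
residue 7: Y codons sorted = UAC,UAU -> pick last = UAU
residue 8: E codons sorted = GAA,GAG -> pick last = GAG
residue 9: T codons sorted = ACA,ACC,ACG,ACU -> pick last = ACU
terminator: stop codons sorted = UAA,UAG,UGA -> pick last = UGA

Answer: mRNA: AUGAUUUGUAUGAAUAUGUAUGAGACUUGA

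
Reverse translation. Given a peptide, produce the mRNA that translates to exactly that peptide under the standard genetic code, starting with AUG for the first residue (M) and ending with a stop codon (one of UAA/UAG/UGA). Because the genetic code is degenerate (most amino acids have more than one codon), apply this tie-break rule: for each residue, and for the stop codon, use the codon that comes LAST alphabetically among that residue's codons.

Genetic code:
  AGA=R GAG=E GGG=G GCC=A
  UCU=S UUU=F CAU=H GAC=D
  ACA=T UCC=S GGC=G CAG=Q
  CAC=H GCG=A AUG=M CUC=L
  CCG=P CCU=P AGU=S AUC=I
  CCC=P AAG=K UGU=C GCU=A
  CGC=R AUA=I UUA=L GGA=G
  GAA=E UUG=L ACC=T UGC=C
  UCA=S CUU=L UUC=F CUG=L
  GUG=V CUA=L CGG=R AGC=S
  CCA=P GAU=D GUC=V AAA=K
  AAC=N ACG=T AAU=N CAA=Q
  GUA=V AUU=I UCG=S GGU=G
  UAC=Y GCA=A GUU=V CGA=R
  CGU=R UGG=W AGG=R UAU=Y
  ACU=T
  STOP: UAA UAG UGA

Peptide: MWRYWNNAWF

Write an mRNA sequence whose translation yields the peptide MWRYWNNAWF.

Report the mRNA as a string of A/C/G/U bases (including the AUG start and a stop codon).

residue 1: M -> AUG (start codon)
residue 2: W -> UGG (only codon)
residue 3: R codons sorted = AGA,AGG,CGA,CGC,CGG,CGU -> pick last = CGU
residue 4: Y codons sorted = UAC,UAU -> pick last = UAU
residue 5: W -> UGG (only codon)
residue 6: N codons sorted = AAC,AAU -> pick last = AAU
residue 7: N codons sorted = AAC,AAU -> pick last = AAU
residue 8: A codons sorted = GCA,GCC,GCG,GCU -> pick last = GCU
residue 9: W -> UGG (only codon)
residue 10: F codons sorted = UUC,UUU -> pick last = UUU
terminator: stop codons sorted = UAA,UAG,UGA -> pick last = UGA

Answer: mRNA: AUGUGGCGUUAUUGGAAUAAUGCUUGGUUUUGA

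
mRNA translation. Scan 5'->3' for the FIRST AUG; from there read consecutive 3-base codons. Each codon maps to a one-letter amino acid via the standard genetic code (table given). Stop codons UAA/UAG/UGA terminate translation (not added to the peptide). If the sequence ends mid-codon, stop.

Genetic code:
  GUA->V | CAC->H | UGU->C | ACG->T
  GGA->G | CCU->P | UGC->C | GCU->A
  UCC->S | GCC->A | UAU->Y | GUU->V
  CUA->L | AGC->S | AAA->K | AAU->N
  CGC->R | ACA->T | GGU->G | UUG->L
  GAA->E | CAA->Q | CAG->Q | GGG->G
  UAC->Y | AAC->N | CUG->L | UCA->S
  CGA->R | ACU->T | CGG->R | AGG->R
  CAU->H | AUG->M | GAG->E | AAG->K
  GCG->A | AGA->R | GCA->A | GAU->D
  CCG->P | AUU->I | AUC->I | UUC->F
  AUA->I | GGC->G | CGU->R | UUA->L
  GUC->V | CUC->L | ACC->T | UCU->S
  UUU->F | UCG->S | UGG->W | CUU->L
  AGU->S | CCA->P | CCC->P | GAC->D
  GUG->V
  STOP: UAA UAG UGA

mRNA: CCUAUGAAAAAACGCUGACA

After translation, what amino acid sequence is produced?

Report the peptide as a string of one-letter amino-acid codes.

start AUG at pos 3
pos 3: AUG -> M; peptide=M
pos 6: AAA -> K; peptide=MK
pos 9: AAA -> K; peptide=MKK
pos 12: CGC -> R; peptide=MKKR
pos 15: UGA -> STOP

Answer: MKKR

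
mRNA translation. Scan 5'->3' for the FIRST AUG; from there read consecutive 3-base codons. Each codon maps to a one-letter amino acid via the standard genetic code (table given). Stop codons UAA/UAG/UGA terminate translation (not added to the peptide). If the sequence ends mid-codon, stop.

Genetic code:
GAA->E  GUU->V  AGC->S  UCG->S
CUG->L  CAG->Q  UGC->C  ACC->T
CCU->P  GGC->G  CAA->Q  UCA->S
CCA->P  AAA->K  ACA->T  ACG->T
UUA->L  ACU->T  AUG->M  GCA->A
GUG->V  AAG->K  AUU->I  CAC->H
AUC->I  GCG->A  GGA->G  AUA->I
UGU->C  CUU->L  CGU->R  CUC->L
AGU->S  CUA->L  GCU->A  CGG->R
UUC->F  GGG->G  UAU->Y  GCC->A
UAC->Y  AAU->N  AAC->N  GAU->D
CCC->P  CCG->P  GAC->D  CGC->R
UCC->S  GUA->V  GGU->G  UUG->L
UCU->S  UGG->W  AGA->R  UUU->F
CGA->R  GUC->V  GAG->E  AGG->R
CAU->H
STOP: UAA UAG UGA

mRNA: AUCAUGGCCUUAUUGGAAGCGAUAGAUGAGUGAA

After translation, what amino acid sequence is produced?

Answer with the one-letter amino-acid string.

Answer: MALLEAIDE

Derivation:
start AUG at pos 3
pos 3: AUG -> M; peptide=M
pos 6: GCC -> A; peptide=MA
pos 9: UUA -> L; peptide=MAL
pos 12: UUG -> L; peptide=MALL
pos 15: GAA -> E; peptide=MALLE
pos 18: GCG -> A; peptide=MALLEA
pos 21: AUA -> I; peptide=MALLEAI
pos 24: GAU -> D; peptide=MALLEAID
pos 27: GAG -> E; peptide=MALLEAIDE
pos 30: UGA -> STOP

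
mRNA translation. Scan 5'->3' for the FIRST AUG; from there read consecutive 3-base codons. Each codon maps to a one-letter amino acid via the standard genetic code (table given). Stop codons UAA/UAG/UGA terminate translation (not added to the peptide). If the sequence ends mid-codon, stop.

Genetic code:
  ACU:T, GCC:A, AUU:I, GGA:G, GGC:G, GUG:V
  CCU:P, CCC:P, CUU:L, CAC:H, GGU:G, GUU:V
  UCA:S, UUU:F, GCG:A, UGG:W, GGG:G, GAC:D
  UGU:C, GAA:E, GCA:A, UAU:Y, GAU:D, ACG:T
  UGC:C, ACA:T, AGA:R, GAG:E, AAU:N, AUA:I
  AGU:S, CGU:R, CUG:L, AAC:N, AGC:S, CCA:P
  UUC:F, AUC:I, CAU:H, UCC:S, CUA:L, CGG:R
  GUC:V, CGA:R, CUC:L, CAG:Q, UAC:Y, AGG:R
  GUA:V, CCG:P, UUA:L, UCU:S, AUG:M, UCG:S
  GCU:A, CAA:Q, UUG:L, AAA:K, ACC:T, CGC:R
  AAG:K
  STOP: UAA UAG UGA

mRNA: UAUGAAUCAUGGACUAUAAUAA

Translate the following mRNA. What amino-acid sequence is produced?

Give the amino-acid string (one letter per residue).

start AUG at pos 1
pos 1: AUG -> M; peptide=M
pos 4: AAU -> N; peptide=MN
pos 7: CAU -> H; peptide=MNH
pos 10: GGA -> G; peptide=MNHG
pos 13: CUA -> L; peptide=MNHGL
pos 16: UAA -> STOP

Answer: MNHGL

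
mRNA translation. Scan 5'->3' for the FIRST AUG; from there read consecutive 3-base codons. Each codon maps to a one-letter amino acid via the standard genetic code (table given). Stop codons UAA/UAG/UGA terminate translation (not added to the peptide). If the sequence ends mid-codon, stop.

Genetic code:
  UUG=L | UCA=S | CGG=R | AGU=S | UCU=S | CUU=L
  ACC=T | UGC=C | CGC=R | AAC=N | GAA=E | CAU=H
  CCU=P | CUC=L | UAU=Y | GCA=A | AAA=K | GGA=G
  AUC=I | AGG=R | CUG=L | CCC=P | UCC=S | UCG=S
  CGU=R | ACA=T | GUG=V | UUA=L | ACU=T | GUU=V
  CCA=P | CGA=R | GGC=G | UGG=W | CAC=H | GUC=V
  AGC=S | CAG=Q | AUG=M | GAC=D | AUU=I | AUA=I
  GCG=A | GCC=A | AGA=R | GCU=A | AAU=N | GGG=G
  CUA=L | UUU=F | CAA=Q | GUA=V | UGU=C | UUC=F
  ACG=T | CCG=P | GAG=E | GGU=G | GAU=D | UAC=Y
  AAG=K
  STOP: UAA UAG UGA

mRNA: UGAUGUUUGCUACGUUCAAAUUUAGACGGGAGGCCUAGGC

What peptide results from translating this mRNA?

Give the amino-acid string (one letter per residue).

start AUG at pos 2
pos 2: AUG -> M; peptide=M
pos 5: UUU -> F; peptide=MF
pos 8: GCU -> A; peptide=MFA
pos 11: ACG -> T; peptide=MFAT
pos 14: UUC -> F; peptide=MFATF
pos 17: AAA -> K; peptide=MFATFK
pos 20: UUU -> F; peptide=MFATFKF
pos 23: AGA -> R; peptide=MFATFKFR
pos 26: CGG -> R; peptide=MFATFKFRR
pos 29: GAG -> E; peptide=MFATFKFRRE
pos 32: GCC -> A; peptide=MFATFKFRREA
pos 35: UAG -> STOP

Answer: MFATFKFRREA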